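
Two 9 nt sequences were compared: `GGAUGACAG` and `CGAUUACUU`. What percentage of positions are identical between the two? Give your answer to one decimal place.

55.6%

Mismatches at positions 1, 5, 8, 9 (1-based): 4 of 9.
Identical positions: 5/9 = 55.56% → 55.6%.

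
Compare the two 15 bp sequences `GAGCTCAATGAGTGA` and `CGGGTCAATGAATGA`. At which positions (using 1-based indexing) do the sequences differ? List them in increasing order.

Scanning 1-based: 1: G/C; 2: A/G; 4: C/G; 12: G/A.

1, 2, 4, 12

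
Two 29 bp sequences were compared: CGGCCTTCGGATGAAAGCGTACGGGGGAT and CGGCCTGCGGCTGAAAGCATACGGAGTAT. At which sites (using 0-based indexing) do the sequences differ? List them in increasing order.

6, 10, 18, 24, 26

Differences at site 6 (T→G), site 10 (A→C), site 18 (G→A), site 24 (G→A), site 26 (G→T).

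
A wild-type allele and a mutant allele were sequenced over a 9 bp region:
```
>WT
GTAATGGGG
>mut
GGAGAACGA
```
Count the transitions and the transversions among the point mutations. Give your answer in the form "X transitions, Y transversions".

Transitions (purine↔purine or pyrimidine↔pyrimidine): 4 A→G, 6 G→A, 9 G→A.
Transversions (purine↔pyrimidine): 2 T→G, 5 T→A, 7 G→C.

3 transitions, 3 transversions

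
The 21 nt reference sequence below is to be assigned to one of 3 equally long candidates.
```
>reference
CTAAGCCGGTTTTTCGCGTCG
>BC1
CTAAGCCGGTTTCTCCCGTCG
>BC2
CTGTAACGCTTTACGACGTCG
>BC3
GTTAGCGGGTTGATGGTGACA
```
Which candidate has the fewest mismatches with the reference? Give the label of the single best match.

BC1

BC1 differs at 2 bases; BC2 differs at 9 bases; BC3 differs at 9 bases. The closest is BC1.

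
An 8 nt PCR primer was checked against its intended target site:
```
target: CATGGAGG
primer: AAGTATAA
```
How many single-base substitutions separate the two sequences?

7

Mismatches (1-based): site 1: C→A; site 3: T→G; site 4: G→T; site 5: G→A; site 6: A→T; site 7: G→A; site 8: G→A.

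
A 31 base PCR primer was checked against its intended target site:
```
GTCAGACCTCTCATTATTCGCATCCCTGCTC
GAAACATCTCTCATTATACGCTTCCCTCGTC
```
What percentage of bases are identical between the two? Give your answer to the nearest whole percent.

74%

Mismatches at positions 2, 3, 5, 7, 18, 22, 28, 29 (1-based): 8 of 31.
Identical positions: 23/31 = 74.19% → 74%.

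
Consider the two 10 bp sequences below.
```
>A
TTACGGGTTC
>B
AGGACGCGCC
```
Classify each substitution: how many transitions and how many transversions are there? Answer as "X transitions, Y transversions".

Mismatches (1-based):
site 1: T→A (pyrimidine→purine, transversion)
site 2: T→G (pyrimidine→purine, transversion)
site 3: A→G (purine→purine, transition)
site 4: C→A (pyrimidine→purine, transversion)
site 5: G→C (purine→pyrimidine, transversion)
site 7: G→C (purine→pyrimidine, transversion)
site 8: T→G (pyrimidine→purine, transversion)
site 9: T→C (pyrimidine→pyrimidine, transition)

2 transitions, 6 transversions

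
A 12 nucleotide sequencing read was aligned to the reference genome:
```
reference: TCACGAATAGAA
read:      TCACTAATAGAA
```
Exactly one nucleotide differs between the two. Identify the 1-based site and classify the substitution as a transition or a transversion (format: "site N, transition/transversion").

Site 5 changes G→T. G is a purine and T is a pyrimidine, so this is a transversion.

site 5, transversion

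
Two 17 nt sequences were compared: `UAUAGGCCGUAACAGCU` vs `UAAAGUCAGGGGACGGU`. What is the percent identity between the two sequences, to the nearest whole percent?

47%

Mismatches at positions 3, 6, 8, 10, 11, 12, 13, 14, 16 (1-based): 9 of 17.
Identical positions: 8/17 = 47.06% → 47%.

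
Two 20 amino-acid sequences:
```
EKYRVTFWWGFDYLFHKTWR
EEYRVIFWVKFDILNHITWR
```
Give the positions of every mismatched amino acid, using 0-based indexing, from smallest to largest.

Differences at position 1 (K→E), position 5 (T→I), position 8 (W→V), position 9 (G→K), position 12 (Y→I), position 14 (F→N), position 16 (K→I).

1, 5, 8, 9, 12, 14, 16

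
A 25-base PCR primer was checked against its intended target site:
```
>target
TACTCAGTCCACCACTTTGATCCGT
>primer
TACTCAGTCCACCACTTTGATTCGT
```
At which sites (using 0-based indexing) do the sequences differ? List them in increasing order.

21

Differences at site 21 (C→T).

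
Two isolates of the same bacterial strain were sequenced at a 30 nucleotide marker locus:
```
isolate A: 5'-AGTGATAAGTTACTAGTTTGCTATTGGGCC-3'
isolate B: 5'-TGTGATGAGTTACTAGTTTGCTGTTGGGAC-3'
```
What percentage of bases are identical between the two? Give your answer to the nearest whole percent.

4 positions differ (1, 7, 23, 29), so 26 of 30 match: 26/30 = 86.67%.

87%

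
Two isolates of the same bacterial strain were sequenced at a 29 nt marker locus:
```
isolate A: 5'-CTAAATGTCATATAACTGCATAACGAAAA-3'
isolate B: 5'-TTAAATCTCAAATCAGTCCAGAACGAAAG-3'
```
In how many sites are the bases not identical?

8

Comparing position by position, 8 sites differ: 1 (C/T), 7 (G/C), 11 (T/A), 14 (A/C), 16 (C/G), 18 (G/C), 21 (T/G), 29 (A/G).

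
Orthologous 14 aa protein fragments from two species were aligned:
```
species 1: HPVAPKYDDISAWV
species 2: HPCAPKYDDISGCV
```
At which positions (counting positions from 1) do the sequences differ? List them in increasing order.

3, 12, 13

Scanning 1-based: 3: V/C; 12: A/G; 13: W/C.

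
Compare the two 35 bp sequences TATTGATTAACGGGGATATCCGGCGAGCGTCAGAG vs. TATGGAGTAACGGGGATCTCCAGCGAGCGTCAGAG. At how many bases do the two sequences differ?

4

Comparing position by position, 4 bases differ: 4 (T/G), 7 (T/G), 18 (A/C), 22 (G/A).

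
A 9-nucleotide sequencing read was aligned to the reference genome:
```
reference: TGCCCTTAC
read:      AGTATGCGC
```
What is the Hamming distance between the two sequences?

Mismatches (1-based): base 1: T→A; base 3: C→T; base 4: C→A; base 5: C→T; base 6: T→G; base 7: T→C; base 8: A→G.

7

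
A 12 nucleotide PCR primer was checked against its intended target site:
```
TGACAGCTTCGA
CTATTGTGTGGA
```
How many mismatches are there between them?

7

The sequences differ at sites 1, 2, 4, 5, 7, 8, 10 (1-based) — 7 in total.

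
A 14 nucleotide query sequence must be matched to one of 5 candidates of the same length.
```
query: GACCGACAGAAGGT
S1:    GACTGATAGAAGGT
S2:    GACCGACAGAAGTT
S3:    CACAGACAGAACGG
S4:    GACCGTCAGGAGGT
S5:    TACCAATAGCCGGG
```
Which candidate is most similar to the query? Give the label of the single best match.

S2

S1 differs at 2 positions; S2 differs at 1 position; S3 differs at 4 positions; S4 differs at 2 positions; S5 differs at 6 positions. The closest is S2.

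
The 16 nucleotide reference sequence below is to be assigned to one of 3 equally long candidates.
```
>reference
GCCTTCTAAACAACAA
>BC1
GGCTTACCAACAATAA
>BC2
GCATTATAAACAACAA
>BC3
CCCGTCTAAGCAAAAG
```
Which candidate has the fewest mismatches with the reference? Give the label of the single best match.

Hamming distances to reference — BC1: 5; BC2: 2; BC3: 5.
Smallest is BC2 with 2 mismatches.

BC2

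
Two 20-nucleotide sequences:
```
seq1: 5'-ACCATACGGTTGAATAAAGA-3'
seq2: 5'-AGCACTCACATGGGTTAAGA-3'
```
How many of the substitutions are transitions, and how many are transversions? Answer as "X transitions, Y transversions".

4 transitions, 5 transversions

Transitions (purine↔purine or pyrimidine↔pyrimidine): 5 T→C, 8 G→A, 13 A→G, 14 A→G.
Transversions (purine↔pyrimidine): 2 C→G, 6 A→T, 9 G→C, 10 T→A, 16 A→T.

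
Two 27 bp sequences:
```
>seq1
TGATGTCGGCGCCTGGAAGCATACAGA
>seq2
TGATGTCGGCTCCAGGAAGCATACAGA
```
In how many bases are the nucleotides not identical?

2

The sequences differ at bases 11, 14 (1-based) — 2 in total.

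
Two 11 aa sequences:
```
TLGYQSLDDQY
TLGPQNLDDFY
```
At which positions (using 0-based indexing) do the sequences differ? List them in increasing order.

3, 5, 9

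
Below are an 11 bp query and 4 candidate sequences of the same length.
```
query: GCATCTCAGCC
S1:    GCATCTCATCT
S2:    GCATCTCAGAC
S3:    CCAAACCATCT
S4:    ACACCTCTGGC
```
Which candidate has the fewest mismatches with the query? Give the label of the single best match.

S2

Hamming distances to query — S1: 2; S2: 1; S3: 6; S4: 4.
Smallest is S2 with 1 mismatch.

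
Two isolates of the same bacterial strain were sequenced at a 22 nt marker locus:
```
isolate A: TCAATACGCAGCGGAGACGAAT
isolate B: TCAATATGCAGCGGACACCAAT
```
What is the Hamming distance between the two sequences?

3

Mismatches (1-based): site 7: C→T; site 16: G→C; site 19: G→C.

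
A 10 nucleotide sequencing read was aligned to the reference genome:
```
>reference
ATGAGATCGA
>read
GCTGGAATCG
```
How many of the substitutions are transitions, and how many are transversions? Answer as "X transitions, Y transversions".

5 transitions, 3 transversions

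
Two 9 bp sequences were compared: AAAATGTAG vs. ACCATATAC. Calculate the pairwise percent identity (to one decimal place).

4 positions differ (2, 3, 6, 9), so 5 of 9 match: 5/9 = 55.56%.

55.6%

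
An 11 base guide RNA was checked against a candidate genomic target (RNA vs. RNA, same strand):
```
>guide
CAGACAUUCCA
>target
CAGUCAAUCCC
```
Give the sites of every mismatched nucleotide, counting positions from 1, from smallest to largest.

Differences at site 4 (A→U), site 7 (U→A), site 11 (A→C).

4, 7, 11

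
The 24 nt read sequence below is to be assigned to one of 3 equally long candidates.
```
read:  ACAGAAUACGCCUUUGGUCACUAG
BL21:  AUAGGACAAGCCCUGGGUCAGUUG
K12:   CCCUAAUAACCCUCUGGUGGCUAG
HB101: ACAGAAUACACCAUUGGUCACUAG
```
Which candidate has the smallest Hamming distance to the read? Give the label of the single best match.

HB101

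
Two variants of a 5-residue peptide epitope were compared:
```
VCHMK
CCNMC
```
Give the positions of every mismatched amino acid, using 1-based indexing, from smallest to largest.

Scanning 1-based: 1: V/C; 3: H/N; 5: K/C.

1, 3, 5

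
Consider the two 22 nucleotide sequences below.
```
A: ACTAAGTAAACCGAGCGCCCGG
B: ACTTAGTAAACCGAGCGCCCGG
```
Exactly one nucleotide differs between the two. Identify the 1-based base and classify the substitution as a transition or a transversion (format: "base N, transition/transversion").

The sequences differ only at base 4: A→T (purine→pyrimidine), a transversion.

base 4, transversion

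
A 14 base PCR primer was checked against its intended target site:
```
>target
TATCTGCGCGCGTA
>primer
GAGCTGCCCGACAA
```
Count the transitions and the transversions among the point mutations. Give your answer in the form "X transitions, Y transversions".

0 transitions, 6 transversions

Transitions (purine↔purine or pyrimidine↔pyrimidine): none.
Transversions (purine↔pyrimidine): 1 T→G, 3 T→G, 8 G→C, 11 C→A, 12 G→C, 13 T→A.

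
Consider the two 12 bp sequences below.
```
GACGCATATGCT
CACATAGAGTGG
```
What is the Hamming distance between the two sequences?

Comparing position by position, 8 bases differ: 1 (G/C), 4 (G/A), 5 (C/T), 7 (T/G), 9 (T/G), 10 (G/T), 11 (C/G), 12 (T/G).

8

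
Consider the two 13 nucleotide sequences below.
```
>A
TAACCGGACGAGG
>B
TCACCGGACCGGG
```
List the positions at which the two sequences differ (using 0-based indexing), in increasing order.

Scanning 0-based: 1: A/C; 9: G/C; 10: A/G.

1, 9, 10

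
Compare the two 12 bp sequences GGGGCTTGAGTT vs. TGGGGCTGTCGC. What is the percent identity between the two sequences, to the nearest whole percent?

7 positions differ (1, 5, 6, 9, 10, 11, 12), so 5 of 12 match: 5/12 = 41.67%.

42%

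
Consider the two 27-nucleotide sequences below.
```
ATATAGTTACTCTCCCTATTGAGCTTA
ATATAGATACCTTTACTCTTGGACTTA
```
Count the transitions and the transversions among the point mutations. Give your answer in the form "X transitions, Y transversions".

5 transitions, 3 transversions

Transitions (purine↔purine or pyrimidine↔pyrimidine): 11 T→C, 12 C→T, 14 C→T, 22 A→G, 23 G→A.
Transversions (purine↔pyrimidine): 7 T→A, 15 C→A, 18 A→C.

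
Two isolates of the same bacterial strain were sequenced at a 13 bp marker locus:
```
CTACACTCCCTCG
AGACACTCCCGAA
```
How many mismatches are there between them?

5

The sequences differ at positions 1, 2, 11, 12, 13 (1-based) — 5 in total.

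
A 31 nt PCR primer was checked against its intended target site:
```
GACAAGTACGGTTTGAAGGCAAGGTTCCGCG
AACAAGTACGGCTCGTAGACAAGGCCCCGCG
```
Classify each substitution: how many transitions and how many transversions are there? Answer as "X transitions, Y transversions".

6 transitions, 1 transversion

Transitions (purine↔purine or pyrimidine↔pyrimidine): 1 G→A, 12 T→C, 14 T→C, 19 G→A, 25 T→C, 26 T→C.
Transversions (purine↔pyrimidine): 16 A→T.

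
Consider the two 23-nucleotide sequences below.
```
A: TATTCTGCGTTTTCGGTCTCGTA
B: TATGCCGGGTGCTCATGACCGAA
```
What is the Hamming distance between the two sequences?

11

Comparing position by position, 11 bases differ: 4 (T/G), 6 (T/C), 8 (C/G), 11 (T/G), 12 (T/C), 15 (G/A), 16 (G/T), 17 (T/G), 18 (C/A), 19 (T/C), 22 (T/A).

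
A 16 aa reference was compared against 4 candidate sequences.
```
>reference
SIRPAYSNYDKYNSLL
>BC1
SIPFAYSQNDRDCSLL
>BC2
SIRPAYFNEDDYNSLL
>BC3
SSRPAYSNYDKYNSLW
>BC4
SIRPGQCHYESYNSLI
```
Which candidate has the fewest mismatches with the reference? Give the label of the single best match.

BC1 differs at 7 positions; BC2 differs at 3 positions; BC3 differs at 2 positions; BC4 differs at 7 positions. The closest is BC3.

BC3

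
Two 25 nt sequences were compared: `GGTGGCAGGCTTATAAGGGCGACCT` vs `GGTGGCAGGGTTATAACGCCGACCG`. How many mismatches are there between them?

The sequences differ at bases 10, 17, 19, 25 (1-based) — 4 in total.

4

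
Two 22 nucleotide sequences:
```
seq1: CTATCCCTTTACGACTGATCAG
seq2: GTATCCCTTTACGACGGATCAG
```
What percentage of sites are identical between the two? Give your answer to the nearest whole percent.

2 positions differ (1, 16), so 20 of 22 match: 20/22 = 90.91%.

91%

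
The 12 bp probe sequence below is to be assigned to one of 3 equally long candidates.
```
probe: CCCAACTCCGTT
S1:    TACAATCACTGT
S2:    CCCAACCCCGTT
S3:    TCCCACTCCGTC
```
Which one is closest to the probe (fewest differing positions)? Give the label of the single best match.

S1 differs at 7 positions; S2 differs at 1 position; S3 differs at 3 positions. The closest is S2.

S2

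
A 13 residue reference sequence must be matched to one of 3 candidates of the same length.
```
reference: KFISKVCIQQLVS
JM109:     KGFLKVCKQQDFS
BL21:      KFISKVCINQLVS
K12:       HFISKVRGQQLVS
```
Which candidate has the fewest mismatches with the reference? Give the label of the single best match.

BL21

JM109 differs at 6 residues; BL21 differs at 1 residue; K12 differs at 3 residues. The closest is BL21.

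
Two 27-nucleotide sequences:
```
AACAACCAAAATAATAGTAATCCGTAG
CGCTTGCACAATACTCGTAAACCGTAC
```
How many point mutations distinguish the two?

10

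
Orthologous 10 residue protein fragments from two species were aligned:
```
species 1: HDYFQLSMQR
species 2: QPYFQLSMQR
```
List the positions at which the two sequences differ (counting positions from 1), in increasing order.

1, 2

Differences at position 1 (H→Q), position 2 (D→P).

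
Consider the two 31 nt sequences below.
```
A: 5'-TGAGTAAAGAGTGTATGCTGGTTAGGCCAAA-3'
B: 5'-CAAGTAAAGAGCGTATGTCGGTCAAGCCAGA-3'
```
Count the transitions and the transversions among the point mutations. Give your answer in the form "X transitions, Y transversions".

Mismatches (1-based):
base 1: T→C (pyrimidine→pyrimidine, transition)
base 2: G→A (purine→purine, transition)
base 12: T→C (pyrimidine→pyrimidine, transition)
base 18: C→T (pyrimidine→pyrimidine, transition)
base 19: T→C (pyrimidine→pyrimidine, transition)
base 23: T→C (pyrimidine→pyrimidine, transition)
base 25: G→A (purine→purine, transition)
base 30: A→G (purine→purine, transition)

8 transitions, 0 transversions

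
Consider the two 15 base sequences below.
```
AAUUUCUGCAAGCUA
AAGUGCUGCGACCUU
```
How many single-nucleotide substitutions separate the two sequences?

The sequences differ at sites 3, 5, 10, 12, 15 (1-based) — 5 in total.

5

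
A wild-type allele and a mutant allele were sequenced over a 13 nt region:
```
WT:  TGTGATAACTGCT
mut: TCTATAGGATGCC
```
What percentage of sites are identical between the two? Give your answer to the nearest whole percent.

38%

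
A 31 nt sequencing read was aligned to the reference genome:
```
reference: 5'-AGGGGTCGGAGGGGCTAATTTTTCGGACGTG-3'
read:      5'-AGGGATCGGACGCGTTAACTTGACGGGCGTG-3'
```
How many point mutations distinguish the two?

Comparing position by position, 8 bases differ: 5 (G/A), 11 (G/C), 13 (G/C), 15 (C/T), 19 (T/C), 22 (T/G), 23 (T/A), 27 (A/G).

8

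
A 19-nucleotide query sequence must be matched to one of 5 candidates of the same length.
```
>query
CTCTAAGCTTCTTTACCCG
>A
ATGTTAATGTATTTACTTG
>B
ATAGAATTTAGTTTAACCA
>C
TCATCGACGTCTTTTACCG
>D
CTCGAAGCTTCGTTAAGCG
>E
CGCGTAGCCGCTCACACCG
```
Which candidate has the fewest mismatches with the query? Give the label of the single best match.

D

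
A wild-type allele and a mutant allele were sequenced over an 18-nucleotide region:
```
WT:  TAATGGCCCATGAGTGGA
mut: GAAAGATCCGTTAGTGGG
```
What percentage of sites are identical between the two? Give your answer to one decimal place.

61.1%

Mismatches at positions 1, 4, 6, 7, 10, 12, 18 (1-based): 7 of 18.
Identical positions: 11/18 = 61.11% → 61.1%.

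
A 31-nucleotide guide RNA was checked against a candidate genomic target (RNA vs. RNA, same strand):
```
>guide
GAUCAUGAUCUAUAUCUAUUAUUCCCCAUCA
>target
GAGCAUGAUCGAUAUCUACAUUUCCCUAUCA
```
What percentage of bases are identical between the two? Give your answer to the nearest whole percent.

Mismatches at positions 3, 11, 19, 20, 21, 27 (1-based): 6 of 31.
Identical positions: 25/31 = 80.65% → 81%.

81%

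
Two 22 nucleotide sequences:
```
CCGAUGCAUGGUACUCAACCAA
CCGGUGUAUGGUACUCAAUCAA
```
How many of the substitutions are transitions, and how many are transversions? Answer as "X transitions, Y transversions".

Mismatches (1-based):
site 4: A→G (purine→purine, transition)
site 7: C→U (pyrimidine→pyrimidine, transition)
site 19: C→U (pyrimidine→pyrimidine, transition)

3 transitions, 0 transversions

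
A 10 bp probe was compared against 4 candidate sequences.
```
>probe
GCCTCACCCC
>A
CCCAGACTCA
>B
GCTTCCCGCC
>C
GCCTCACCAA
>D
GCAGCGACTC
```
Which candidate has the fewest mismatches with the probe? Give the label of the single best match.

A differs at 5 bases; B differs at 3 bases; C differs at 2 bases; D differs at 5 bases. The closest is C.

C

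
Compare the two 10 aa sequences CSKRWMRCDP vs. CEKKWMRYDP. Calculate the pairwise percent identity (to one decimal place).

3 positions differ (2, 4, 8), so 7 of 10 match: 7/10 = 70%.

70.0%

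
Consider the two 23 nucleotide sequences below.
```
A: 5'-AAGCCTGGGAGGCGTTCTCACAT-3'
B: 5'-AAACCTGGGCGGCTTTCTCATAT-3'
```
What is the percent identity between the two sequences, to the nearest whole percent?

Mismatches at positions 3, 10, 14, 21 (1-based): 4 of 23.
Identical positions: 19/23 = 82.61% → 83%.

83%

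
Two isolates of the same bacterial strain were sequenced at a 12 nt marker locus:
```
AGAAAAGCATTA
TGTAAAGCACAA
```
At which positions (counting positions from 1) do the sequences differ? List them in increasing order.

Scanning 1-based: 1: A/T; 3: A/T; 10: T/C; 11: T/A.

1, 3, 10, 11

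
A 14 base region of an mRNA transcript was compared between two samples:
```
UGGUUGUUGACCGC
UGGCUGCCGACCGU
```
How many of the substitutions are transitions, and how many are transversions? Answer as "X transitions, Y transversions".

Mismatches (1-based):
position 4: U→C (pyrimidine→pyrimidine, transition)
position 7: U→C (pyrimidine→pyrimidine, transition)
position 8: U→C (pyrimidine→pyrimidine, transition)
position 14: C→U (pyrimidine→pyrimidine, transition)

4 transitions, 0 transversions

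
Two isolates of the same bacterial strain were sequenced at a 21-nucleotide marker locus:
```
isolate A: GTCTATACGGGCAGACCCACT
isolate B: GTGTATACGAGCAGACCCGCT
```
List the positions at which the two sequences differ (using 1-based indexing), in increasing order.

Differences at position 3 (C→G), position 10 (G→A), position 19 (A→G).

3, 10, 19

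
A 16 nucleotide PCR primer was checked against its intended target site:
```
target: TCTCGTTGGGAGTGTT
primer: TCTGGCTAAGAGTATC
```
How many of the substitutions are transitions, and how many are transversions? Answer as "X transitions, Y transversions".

Transitions (purine↔purine or pyrimidine↔pyrimidine): 6 T→C, 8 G→A, 9 G→A, 14 G→A, 16 T→C.
Transversions (purine↔pyrimidine): 4 C→G.

5 transitions, 1 transversion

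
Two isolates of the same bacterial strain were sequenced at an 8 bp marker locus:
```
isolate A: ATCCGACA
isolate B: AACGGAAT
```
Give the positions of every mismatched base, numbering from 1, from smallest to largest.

2, 4, 7, 8

Differences at position 2 (T→A), position 4 (C→G), position 7 (C→A), position 8 (A→T).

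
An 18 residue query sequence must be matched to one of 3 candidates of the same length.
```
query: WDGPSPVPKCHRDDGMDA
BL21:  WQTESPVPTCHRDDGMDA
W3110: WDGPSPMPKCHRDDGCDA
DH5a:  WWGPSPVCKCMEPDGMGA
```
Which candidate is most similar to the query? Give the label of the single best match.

Hamming distances to query — BL21: 4; W3110: 2; DH5a: 6.
Smallest is W3110 with 2 mismatches.

W3110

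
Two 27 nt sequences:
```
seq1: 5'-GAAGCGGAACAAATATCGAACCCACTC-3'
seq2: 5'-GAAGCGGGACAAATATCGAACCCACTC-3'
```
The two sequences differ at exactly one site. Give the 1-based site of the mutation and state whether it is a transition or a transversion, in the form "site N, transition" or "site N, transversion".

site 8, transition

The sequences differ only at site 8: A→G (purine→purine), a transition.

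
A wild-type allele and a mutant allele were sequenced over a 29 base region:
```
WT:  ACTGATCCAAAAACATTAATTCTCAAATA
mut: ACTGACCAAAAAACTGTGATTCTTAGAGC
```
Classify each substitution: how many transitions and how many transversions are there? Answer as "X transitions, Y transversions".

4 transitions, 5 transversions

Transitions (purine↔purine or pyrimidine↔pyrimidine): 6 T→C, 18 A→G, 24 C→T, 26 A→G.
Transversions (purine↔pyrimidine): 8 C→A, 15 A→T, 16 T→G, 28 T→G, 29 A→C.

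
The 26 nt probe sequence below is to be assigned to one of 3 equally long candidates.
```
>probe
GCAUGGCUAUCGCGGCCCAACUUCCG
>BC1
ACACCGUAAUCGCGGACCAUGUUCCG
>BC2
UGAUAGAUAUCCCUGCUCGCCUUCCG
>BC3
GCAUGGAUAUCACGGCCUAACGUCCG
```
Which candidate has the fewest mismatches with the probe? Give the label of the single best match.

Hamming distances to probe — BC1: 8; BC2: 9; BC3: 4.
Smallest is BC3 with 4 mismatches.

BC3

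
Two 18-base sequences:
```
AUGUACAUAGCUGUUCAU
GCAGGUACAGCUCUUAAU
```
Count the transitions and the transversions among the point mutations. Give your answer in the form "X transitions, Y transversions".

6 transitions, 3 transversions

Transitions (purine↔purine or pyrimidine↔pyrimidine): 1 A→G, 2 U→C, 3 G→A, 5 A→G, 6 C→U, 8 U→C.
Transversions (purine↔pyrimidine): 4 U→G, 13 G→C, 16 C→A.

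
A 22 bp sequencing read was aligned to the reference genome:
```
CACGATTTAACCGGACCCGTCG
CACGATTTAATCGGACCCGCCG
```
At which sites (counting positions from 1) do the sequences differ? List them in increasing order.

Scanning 1-based: 11: C/T; 20: T/C.

11, 20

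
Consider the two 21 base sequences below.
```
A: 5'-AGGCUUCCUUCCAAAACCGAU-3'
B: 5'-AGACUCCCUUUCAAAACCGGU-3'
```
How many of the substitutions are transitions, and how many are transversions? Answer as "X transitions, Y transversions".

4 transitions, 0 transversions

Transitions (purine↔purine or pyrimidine↔pyrimidine): 3 G→A, 6 U→C, 11 C→U, 20 A→G.
Transversions (purine↔pyrimidine): none.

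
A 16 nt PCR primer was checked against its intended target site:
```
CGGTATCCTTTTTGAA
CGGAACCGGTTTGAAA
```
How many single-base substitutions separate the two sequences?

6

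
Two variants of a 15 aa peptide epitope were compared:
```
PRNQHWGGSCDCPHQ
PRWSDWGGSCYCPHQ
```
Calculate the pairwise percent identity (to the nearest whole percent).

4 positions differ (3, 4, 5, 11), so 11 of 15 match: 11/15 = 73.33%.

73%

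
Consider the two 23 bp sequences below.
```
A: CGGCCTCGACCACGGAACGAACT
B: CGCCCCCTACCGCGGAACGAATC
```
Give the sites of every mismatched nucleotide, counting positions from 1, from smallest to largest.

Differences at site 3 (G→C), site 6 (T→C), site 8 (G→T), site 12 (A→G), site 22 (C→T), site 23 (T→C).

3, 6, 8, 12, 22, 23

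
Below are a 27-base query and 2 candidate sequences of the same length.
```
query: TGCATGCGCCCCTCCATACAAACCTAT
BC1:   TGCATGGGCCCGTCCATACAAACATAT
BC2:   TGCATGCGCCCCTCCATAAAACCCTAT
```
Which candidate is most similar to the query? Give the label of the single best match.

BC1 differs at 3 bases; BC2 differs at 2 bases. The closest is BC2.

BC2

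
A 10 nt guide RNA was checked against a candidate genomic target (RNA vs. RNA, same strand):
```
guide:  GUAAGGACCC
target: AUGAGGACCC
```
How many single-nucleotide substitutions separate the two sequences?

The sequences differ at sites 1, 3 (1-based) — 2 in total.

2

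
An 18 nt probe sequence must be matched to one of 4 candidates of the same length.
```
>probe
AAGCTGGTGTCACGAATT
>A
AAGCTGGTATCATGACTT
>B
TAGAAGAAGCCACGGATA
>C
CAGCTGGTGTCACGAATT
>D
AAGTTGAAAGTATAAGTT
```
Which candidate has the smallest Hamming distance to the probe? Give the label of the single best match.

C

A differs at 3 positions; B differs at 8 positions; C differs at 1 position; D differs at 9 positions. The closest is C.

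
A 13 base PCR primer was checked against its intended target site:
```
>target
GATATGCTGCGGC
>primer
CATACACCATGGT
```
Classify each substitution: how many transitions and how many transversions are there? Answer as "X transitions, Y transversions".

Transitions (purine↔purine or pyrimidine↔pyrimidine): 5 T→C, 6 G→A, 8 T→C, 9 G→A, 10 C→T, 13 C→T.
Transversions (purine↔pyrimidine): 1 G→C.

6 transitions, 1 transversion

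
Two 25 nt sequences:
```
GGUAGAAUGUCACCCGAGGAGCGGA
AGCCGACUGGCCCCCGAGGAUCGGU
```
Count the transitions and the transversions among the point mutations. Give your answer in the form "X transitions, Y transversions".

Mismatches (1-based):
base 1: G→A (purine→purine, transition)
base 3: U→C (pyrimidine→pyrimidine, transition)
base 4: A→C (purine→pyrimidine, transversion)
base 7: A→C (purine→pyrimidine, transversion)
base 10: U→G (pyrimidine→purine, transversion)
base 12: A→C (purine→pyrimidine, transversion)
base 21: G→U (purine→pyrimidine, transversion)
base 25: A→U (purine→pyrimidine, transversion)

2 transitions, 6 transversions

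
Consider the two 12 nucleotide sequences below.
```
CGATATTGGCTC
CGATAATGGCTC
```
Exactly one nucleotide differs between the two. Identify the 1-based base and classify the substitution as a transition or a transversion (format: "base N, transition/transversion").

base 6, transversion

Base 6 changes T→A. T is a pyrimidine and A is a purine, so this is a transversion.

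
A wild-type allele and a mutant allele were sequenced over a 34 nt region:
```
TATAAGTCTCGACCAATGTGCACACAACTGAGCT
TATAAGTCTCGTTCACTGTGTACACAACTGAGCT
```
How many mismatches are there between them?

Comparing position by position, 4 positions differ: 12 (A/T), 13 (C/T), 16 (A/C), 21 (C/T).

4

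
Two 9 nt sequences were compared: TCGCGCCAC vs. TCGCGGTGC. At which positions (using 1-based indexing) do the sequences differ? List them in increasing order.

Differences at position 6 (C→G), position 7 (C→T), position 8 (A→G).

6, 7, 8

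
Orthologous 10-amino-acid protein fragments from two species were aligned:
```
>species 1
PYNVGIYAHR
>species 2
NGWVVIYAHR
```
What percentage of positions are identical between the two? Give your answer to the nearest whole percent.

60%

4 positions differ (1, 2, 3, 5), so 6 of 10 match: 6/10 = 60%.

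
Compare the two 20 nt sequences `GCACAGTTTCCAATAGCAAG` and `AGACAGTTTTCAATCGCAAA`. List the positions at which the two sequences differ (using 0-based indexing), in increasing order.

Scanning 0-based: 0: G/A; 1: C/G; 9: C/T; 14: A/C; 19: G/A.

0, 1, 9, 14, 19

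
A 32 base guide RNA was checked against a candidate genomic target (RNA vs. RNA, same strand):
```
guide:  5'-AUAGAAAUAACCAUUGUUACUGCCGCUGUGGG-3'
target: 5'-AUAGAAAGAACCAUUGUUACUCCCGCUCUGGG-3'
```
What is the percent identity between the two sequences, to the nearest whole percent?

91%

3 positions differ (8, 22, 28), so 29 of 32 match: 29/32 = 90.62%.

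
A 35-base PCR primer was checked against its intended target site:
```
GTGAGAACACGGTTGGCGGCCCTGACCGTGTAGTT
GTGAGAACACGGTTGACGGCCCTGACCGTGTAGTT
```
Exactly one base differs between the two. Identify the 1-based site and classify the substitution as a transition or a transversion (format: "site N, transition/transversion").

site 16, transition

Site 16 changes G→A. G is a purine and A is a purine, so this is a transition.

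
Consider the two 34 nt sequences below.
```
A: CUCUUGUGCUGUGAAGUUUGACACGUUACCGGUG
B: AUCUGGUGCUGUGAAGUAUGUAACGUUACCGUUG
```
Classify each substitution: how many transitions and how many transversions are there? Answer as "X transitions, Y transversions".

Transitions (purine↔purine or pyrimidine↔pyrimidine): none.
Transversions (purine↔pyrimidine): 1 C→A, 5 U→G, 18 U→A, 21 A→U, 22 C→A, 32 G→U.

0 transitions, 6 transversions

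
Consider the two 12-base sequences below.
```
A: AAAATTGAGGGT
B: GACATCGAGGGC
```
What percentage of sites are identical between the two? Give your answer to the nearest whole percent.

67%

4 positions differ (1, 3, 6, 12), so 8 of 12 match: 8/12 = 66.67%.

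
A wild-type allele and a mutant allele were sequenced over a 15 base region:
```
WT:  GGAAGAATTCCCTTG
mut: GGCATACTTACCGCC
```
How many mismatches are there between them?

Mismatches (1-based): position 3: A→C; position 5: G→T; position 7: A→C; position 10: C→A; position 13: T→G; position 14: T→C; position 15: G→C.

7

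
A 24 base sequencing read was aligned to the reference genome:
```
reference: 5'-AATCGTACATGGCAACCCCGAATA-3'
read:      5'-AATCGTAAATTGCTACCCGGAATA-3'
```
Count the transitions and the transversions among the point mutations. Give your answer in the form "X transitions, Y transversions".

Transitions (purine↔purine or pyrimidine↔pyrimidine): none.
Transversions (purine↔pyrimidine): 8 C→A, 11 G→T, 14 A→T, 19 C→G.

0 transitions, 4 transversions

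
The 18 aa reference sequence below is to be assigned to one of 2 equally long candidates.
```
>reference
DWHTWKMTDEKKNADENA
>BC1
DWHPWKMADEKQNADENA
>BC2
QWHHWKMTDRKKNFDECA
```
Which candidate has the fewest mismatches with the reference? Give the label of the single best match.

BC1

BC1 differs at 3 positions; BC2 differs at 5 positions. The closest is BC1.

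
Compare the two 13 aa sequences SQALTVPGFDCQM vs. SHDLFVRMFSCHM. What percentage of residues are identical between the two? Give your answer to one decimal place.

46.2%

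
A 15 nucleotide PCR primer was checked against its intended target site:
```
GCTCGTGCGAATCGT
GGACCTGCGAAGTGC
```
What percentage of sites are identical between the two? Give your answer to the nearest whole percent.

60%

Mismatches at positions 2, 3, 5, 12, 13, 15 (1-based): 6 of 15.
Identical positions: 9/15 = 60% → 60%.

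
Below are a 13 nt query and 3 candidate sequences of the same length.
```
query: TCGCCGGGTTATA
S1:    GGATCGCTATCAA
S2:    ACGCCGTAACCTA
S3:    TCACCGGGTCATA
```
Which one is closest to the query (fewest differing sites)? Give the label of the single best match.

S3

S1 differs at 9 sites; S2 differs at 6 sites; S3 differs at 2 sites. The closest is S3.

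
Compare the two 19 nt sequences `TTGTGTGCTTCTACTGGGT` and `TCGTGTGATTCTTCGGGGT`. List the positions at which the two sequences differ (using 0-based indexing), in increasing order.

Differences at position 1 (T→C), position 7 (C→A), position 12 (A→T), position 14 (T→G).

1, 7, 12, 14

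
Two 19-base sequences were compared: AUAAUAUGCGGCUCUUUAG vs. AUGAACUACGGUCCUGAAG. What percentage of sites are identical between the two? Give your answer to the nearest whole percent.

Mismatches at positions 3, 5, 6, 8, 12, 13, 16, 17 (1-based): 8 of 19.
Identical positions: 11/19 = 57.89% → 58%.

58%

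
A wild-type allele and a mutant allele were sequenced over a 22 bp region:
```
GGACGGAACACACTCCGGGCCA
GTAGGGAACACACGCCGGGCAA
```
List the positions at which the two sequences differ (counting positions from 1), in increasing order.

Scanning 1-based: 2: G/T; 4: C/G; 14: T/G; 21: C/A.

2, 4, 14, 21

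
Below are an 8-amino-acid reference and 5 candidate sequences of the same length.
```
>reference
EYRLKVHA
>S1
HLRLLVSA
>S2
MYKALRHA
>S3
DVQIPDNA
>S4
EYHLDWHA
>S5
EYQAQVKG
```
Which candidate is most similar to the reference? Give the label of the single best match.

Hamming distances to reference — S1: 4; S2: 5; S3: 7; S4: 3; S5: 5.
Smallest is S4 with 3 mismatches.

S4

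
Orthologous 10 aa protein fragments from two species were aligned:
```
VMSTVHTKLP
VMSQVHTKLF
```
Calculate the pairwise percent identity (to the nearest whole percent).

Mismatches at positions 4, 10 (1-based): 2 of 10.
Identical positions: 8/10 = 80% → 80%.

80%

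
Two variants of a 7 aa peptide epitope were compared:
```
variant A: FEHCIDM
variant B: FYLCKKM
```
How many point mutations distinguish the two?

Mismatches (1-based): position 2: E→Y; position 3: H→L; position 5: I→K; position 6: D→K.

4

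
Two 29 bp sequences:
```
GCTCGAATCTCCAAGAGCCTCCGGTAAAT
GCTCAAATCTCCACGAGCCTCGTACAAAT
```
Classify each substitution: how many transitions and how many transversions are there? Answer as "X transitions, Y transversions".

3 transitions, 3 transversions

Mismatches (1-based):
base 5: G→A (purine→purine, transition)
base 14: A→C (purine→pyrimidine, transversion)
base 22: C→G (pyrimidine→purine, transversion)
base 23: G→T (purine→pyrimidine, transversion)
base 24: G→A (purine→purine, transition)
base 25: T→C (pyrimidine→pyrimidine, transition)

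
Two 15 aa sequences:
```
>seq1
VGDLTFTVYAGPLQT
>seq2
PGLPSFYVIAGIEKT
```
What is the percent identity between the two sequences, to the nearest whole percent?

9 positions differ (1, 3, 4, 5, 7, 9, 12, 13, 14), so 6 of 15 match: 6/15 = 40%.

40%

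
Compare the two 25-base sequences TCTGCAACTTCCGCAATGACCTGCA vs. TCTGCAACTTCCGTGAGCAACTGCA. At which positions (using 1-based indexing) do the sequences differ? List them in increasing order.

14, 15, 17, 18, 20

Scanning 1-based: 14: C/T; 15: A/G; 17: T/G; 18: G/C; 20: C/A.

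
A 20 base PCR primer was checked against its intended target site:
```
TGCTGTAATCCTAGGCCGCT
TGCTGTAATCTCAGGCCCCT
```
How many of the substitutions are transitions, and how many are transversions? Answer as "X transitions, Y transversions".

Transitions (purine↔purine or pyrimidine↔pyrimidine): 11 C→T, 12 T→C.
Transversions (purine↔pyrimidine): 18 G→C.

2 transitions, 1 transversion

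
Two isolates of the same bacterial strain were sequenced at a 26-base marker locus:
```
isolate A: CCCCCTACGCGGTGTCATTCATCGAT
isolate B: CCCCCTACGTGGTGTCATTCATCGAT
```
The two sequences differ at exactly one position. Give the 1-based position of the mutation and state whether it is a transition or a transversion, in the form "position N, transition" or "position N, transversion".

Position 10 changes C→T. C is a pyrimidine and T is a pyrimidine, so this is a transition.

position 10, transition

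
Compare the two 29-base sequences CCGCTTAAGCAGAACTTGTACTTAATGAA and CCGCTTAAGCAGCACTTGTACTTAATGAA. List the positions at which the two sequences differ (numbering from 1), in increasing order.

13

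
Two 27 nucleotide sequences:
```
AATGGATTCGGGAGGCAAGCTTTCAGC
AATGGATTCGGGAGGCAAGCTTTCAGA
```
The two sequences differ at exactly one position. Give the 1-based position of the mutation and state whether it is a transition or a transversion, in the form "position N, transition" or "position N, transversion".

position 27, transversion

The sequences differ only at position 27: C→A (pyrimidine→purine), a transversion.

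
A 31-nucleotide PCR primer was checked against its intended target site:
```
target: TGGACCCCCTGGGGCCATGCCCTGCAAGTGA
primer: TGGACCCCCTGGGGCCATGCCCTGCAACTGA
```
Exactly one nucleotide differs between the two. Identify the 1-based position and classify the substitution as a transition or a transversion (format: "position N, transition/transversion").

position 28, transversion

Position 28 changes G→C. G is a purine and C is a pyrimidine, so this is a transversion.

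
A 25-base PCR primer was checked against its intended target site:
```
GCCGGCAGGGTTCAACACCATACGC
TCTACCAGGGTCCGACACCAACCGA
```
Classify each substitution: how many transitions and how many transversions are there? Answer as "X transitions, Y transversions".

Mismatches (1-based):
site 1: G→T (purine→pyrimidine, transversion)
site 3: C→T (pyrimidine→pyrimidine, transition)
site 4: G→A (purine→purine, transition)
site 5: G→C (purine→pyrimidine, transversion)
site 12: T→C (pyrimidine→pyrimidine, transition)
site 14: A→G (purine→purine, transition)
site 21: T→A (pyrimidine→purine, transversion)
site 22: A→C (purine→pyrimidine, transversion)
site 25: C→A (pyrimidine→purine, transversion)

4 transitions, 5 transversions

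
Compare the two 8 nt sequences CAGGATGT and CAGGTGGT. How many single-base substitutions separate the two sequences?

2

The sequences differ at positions 5, 6 (1-based) — 2 in total.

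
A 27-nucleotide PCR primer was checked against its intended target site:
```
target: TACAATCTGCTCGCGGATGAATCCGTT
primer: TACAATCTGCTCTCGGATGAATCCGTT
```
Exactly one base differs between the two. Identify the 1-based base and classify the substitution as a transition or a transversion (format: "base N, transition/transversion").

base 13, transversion

The sequences differ only at base 13: G→T (purine→pyrimidine), a transversion.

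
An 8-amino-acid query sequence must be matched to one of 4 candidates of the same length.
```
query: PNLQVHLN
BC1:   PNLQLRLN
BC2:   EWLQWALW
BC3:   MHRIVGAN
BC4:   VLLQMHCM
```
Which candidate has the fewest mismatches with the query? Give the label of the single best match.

BC1

Hamming distances to query — BC1: 2; BC2: 5; BC3: 6; BC4: 5.
Smallest is BC1 with 2 mismatches.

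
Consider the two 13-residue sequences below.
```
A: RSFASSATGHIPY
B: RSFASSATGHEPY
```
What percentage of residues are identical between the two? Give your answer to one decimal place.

92.3%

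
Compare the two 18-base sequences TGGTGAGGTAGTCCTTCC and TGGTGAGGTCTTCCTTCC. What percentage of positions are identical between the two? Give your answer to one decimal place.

88.9%

Mismatches at positions 10, 11 (1-based): 2 of 18.
Identical positions: 16/18 = 88.89% → 88.9%.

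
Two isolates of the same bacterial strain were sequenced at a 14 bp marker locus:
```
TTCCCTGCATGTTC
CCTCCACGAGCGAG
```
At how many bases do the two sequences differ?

The sequences differ at bases 1, 2, 3, 6, 7, 8, 10, 11, 12, 13, 14 (1-based) — 11 in total.

11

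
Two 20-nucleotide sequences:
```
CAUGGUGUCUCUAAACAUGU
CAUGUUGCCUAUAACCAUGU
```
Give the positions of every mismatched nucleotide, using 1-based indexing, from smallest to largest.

Differences at position 5 (G→U), position 8 (U→C), position 11 (C→A), position 15 (A→C).

5, 8, 11, 15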